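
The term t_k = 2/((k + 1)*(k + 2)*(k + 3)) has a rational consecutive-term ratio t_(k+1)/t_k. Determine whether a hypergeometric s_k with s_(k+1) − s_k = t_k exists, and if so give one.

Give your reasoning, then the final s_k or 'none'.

s_k = k*(k + 3)/(2*(k + 1)*(k + 2))

Step 1: r(k) = (k + 1)/(k + 4).
Normal form (A,B,C) = (k + 1, k + 4, 1).
Solve (k + 1)·f(k+1) − (k + 3)·f(k) = 1.
deg f ≤ 2 (via 1,1,0).
Solving with deg f ≤ 2: f(k) = k*(k + 3)/4.
So s_k = (B(k−1)f/C)·t_k = (k*(k + 3)**2/4)·t_k = k*(k + 3)/(2*(k + 1)*(k + 2)).
Δs = 2/(k**3 + 6*k**2 + 11*k + 6), as required.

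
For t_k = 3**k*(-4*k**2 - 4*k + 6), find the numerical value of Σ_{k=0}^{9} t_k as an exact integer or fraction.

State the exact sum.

Compute t_(k+1)/t_k: get 3*(2*k**2 + 6*k + 1)/(2*k**2 + 2*k - 3).
So A=3 and B=1, with C=k**2 + k - 3/2.
Solve (3)·f(k+1) − (1)·f(k) = k**2 + k - 3/2.
Degrees (0,0,2) ⇒ d ≤ 2.
A polynomial solution: f(k) = k*(k - 2)/2.
Then R = B(k−1)f/C = k*(k - 2)/(2*k**2 + 2*k - 3), so s_k = R(k)·t_k = 2*3**k*k*(2 - k).
Δs = 3**k*(-4*k**2 - 4*k + 6), as required.
Σ_(k=0)^(9) t_k = s_(10) − s_(0) = -9447840 − (0) = -9447840.

Σ = -9447840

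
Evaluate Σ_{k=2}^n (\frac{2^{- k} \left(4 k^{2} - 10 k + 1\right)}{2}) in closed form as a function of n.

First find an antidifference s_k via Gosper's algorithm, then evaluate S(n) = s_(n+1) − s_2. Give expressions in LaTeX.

The ratio is (4*k**2 - 2*k - 5)/(2*(4*k**2 - 10*k + 1)).
Factor: A=1/2; B=1; C=k**2 - 5*k/2 + 1/4.
Key eq: (1/2)·f(k+1) = (1)·f(k) + (k**2 - 5*k/2 + 1/4).
Bound: deg f ≤ 2.
A polynomial solution: f(k) = -(4*k**2 - 2*k + 3)/2.
So s_k = (B(k−1)f/C)·t_k = (-2*(4*k**2 - 2*k + 3)/(4*k**2 - 10*k + 1))·t_k = (-4*k**2 + 2*k - 3)/2**k.
Verify: (4*k**2 - 10*k + 1)/(2*2**k) matches t_k.
s_(n+1) = 2**(-n - 1)*(-4*n**2 - 6*n - 5) and s_(2) = -15/4, so S(n) = 2**(-n - 2)*(15*2**n - 8*n**2 - 12*n - 10).

S(n) = 2^{- n - 2} \left(15 \cdot 2^{n} - 8 n^{2} - 12 n - 10\right)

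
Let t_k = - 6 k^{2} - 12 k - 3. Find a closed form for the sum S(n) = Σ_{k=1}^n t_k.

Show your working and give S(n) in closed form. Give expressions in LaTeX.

Compute t_(k+1)/t_k: get (2*k**2 + 8*k + 7)/(2*k**2 + 4*k + 1).
Gosper form: A/B · C(k+1)/C(k) with A=1, B=1, C=k**2 + 2*k + 1/2.
Solve (1)·f(k+1) − (1)·f(k) = k**2 + 2*k + 1/2.
From deg A=0, deg B=0, deg C=2: d=3.
Solve for f: f(k) = k*(k + 2)*(2*k - 1)/6 (degree 3 ≤ 3).
Then R = B(k−1)f/C = k*(k + 2)*(2*k - 1)/(3*(2*k**2 + 4*k + 1)), so s_k = R(k)·t_k = k*(-2*k**2 - 3*k + 2).
Δs = -6*k**2 - 12*k - 3, as required.
s_(n+1) = -2*n**3 - 9*n**2 - 10*n - 3 and s_(1) = -3, so S(n) = n*(-2*n**2 - 9*n - 10).

S(n) = n \left(- 2 n^{2} - 9 n - 10\right)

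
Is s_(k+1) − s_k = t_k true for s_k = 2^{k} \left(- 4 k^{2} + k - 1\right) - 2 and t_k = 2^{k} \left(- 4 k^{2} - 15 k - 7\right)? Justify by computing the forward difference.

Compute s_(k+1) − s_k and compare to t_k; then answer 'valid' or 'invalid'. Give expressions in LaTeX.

valid; difference matches t_k

s_(k+1) = 2*2**k*(k - 4*(k + 1)**2) - 2
s_(k+1) − s_k = 2**k*(-4*k**2 - 15*k - 7)
(s_(k+1) − s_k) − t_k = 0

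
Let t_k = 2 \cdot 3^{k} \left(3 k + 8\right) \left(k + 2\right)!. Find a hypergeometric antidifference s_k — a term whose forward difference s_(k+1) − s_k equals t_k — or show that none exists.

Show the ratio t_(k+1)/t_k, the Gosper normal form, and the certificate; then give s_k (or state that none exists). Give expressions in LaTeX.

Ratio r(k) = 3*(k + 3)*(3*k + 11)/(3*k + 8).
Take A(k)=3*k + 9, B(k)=1, C(k)=k + 8/3.
Key eq: (3*k + 9)·f(k+1) = (1)·f(k) + (k + 8/3).
deg f ≤ 0 (via 1,0,1).
Solve for f: f(k) = 1/3 (degree 0 ≤ 0).
So s_k = (B(k−1)f/C)·t_k = (1/(3*k + 8))·t_k = 2*3**k*factorial(k + 2).
Δs = 2*3**k*(3*k + 8)*factorial(k + 2), as required.

s_k = 2 \cdot 3^{k} \left(k + 2\right)!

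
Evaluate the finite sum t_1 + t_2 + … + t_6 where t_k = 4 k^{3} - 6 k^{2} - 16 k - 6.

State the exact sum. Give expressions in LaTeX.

Σ = 846

Ratio r(k) = (2*k**3 + 3*k**2 - 8*k - 12)/(2*k**3 - 3*k**2 - 8*k - 3).
A = 1, B = 1, C = k**3 - 3*k**2/2 - 4*k - 3/2.
Key eq: (1)·f(k+1) = (1)·f(k) + (k**3 - 3*k**2/2 - 4*k - 3/2).
d = 4 from the (0,0,3) case.
Solve for f: f(k) = k*(k + 1)*(k**2 - 5*k + 1)/4 (degree 4 ≤ 4).
R(k) = B(k−1)·f(k)/C(k) = k*(k**2 - 5*k + 1)/(2*(k - 3)*(2*k + 1)); s_k = R·t_k = k*(k**3 - 4*k**2 - 4*k + 1).
Δs = 4*k**3 - 6*k**2 - 16*k - 6, as required.
Sum = s_(7) − s_(1); s_(7) = 840, s_(1) = -6 ⇒ 846.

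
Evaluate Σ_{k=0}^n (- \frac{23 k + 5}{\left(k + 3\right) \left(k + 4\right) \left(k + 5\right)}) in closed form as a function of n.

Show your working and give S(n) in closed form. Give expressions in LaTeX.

S(n) = \frac{- 37 n^{2} - 57 n - 20}{12 \left(n^{2} + 9 n + 20\right)}

The ratio is (k + 3)*(23*k + 28)/((k + 6)*(23*k + 5)).
So A=k + 3 and B=k + 6, with C=k + 5/23.
Need (k + 3)·f(k+1) − (k + 5)·f(k) = k + 5/23.
deg f ≤ 2 (via 1,1,1).
Solve for f: f(k) = k*(37*k - 17)/276 (degree 2 ≤ 2).
Then R = B(k−1)f/C = k*(k + 5)*(37*k - 17)/(12*(23*k + 5)), so s_k = R(k)·t_k = k*(17 - 37*k)/(12*(k + 3)*(k + 4)).
s_(k+1) − s_k = (-23*k - 5)/(k**3 + 12*k**2 + 47*k + 60) = t_k.
s_(n+1) = (-37*n**2 - 57*n - 20)/(12*(n**2 + 9*n + 20)) and s_(0) = 0, so S(n) = (-37*n**2 - 57*n - 20)/(12*(n**2 + 9*n + 20)).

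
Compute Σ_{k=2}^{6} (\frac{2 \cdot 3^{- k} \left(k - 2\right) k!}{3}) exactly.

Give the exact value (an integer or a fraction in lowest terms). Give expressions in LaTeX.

Σ = 1012/243

r(k) = (k**2 - 1)/(3*(k - 2)) after simplifying.
A = k/3 + 1/3, B = 1, C = k - 2.
Solve (k/3 + 1/3)·f(k+1) − (1)·f(k) = k - 2.
Bound: deg f ≤ 0.
Coefficient equations give f(k) = 3.
R(k) = B(k−1)·f(k)/C(k) = 3/(k - 2); s_k = R·t_k = 2*factorial(k)/3**k.
Δs = 2*(k - 2)*factorial(k)/(3*3**k), as required.
Evaluate s at k=7 and k=2: 1120/243 and 4/9; difference 1012/243.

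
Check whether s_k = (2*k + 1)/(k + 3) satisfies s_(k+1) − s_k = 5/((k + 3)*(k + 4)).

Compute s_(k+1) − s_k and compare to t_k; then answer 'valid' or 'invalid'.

s_(k+1) = (2*k + 3)/(k + 4)
s_(k+1) − s_k = 5/(k**2 + 7*k + 12)
(s_(k+1) − s_k) − t_k = 0

Valid — Δs_k = t_k.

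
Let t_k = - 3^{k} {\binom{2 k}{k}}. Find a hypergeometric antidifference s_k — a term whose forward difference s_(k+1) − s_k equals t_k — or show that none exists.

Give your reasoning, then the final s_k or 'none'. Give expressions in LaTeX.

no hypergeometric antidifference exists

Compute t_(k+1)/t_k: get 6*(2*k + 1)/(k + 1).
Normal form (A,B,C) = (12*k + 6, k + 1, 1).
Solve (12*k + 6)·f(k+1) − (k)·f(k) = 1.
deg f ≤ -1 (via 1,1,0).
Negative degree bound (-1): no f exists, t_k not Gosper-summable.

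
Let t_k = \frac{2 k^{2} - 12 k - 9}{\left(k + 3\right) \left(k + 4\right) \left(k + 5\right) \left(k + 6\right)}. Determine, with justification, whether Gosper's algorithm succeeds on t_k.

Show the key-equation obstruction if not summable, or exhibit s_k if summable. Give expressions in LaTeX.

t_(k+1)/t_k = (k + 3)*(12*k - 2*(k + 1)**2 + 21)/((k + 7)*(-2*k**2 + 12*k + 9)).
Gosper form: A/B · C(k+1)/C(k) with A=k + 3, B=k + 7, C=k**2 - 6*k - 9/2.
Need (k + 3)·f(k+1) − (k + 6)·f(k) = k**2 - 6*k - 9/2.
d = 3 from the (1,1,2) case.
Coefficient equations give f(k) = -k*(2*k + 1)/2.
So s_k = (B(k−1)f/C)·t_k = (-k*(k + 6)*(2*k + 1)/(2*k**2 - 12*k - 9))·t_k = k*(-2*k - 1)/((k + 3)*(k + 4)*(k + 5)).
s_(k+1) − s_k = (2*k**2 - 12*k - 9)/(k**4 + 18*k**3 + 119*k**2 + 342*k + 360) = t_k.

Yes. s_k = \frac{k \left(- 2 k - 1\right)}{\left(k + 3\right) \left(k + 4\right) \left(k + 5\right)}.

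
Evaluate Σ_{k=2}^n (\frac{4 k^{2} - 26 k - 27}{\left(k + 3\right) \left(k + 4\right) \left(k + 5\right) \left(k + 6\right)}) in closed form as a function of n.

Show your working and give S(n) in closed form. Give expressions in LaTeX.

S(n) = \frac{n^{3} - 45 n^{2} - 61 n + 105}{15 \left(n^{3} + 15 n^{2} + 74 n + 120\right)}

Step 1: r(k) = (k + 3)*(26*k - 4*(k + 1)**2 + 53)/((k + 7)*(-4*k**2 + 26*k + 27)).
Normal form (A,B,C) = (k + 3, k + 7, k**2 - 13*k/2 - 27/4).
Need (k + 3)·f(k+1) − (k + 6)·f(k) = k**2 - 13*k/2 - 27/4.
Bound: deg f ≤ 3.
A polynomial solution: f(k) = -k*(k**2 + 72*k + 62)/60.
R(k) = B(k−1)·f(k)/C(k) = -k*(k + 6)*(k**2 + 72*k + 62)/(15*(4*k**2 - 26*k - 27)); s_k = R·t_k = k*(-k**2 - 72*k - 62)/(15*(k + 3)*(k + 4)*(k + 5)).
Δs = (4*k**2 - 26*k - 27)/(k**4 + 18*k**3 + 119*k**2 + 342*k + 360), as required.
Telescope: S(n) = s_(n+1) − s_(2) = (-n**3 - 75*n**2 - 209*n - 135)/(15*(n**3 + 15*n**2 + 74*n + 120)) − (-2/15) = (n**3 - 45*n**2 - 61*n + 105)/(15*(n**3 + 15*n**2 + 74*n + 120)).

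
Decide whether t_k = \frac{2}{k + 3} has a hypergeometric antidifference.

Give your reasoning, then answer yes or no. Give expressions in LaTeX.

No — t_k has no hypergeometric antidifference.

Step 1: r(k) = (k + 3)/(k + 4).
A = k + 3, B = k + 4, C = 1.
Need (k + 3)·f(k+1) − (k + 3)·f(k) = 1.
From deg A=1, deg B=1, deg C=0: d=0.
Write f(k) = c0. Then LHS − RHS = -1, requiring -1 = 0: contradictory. No certificate.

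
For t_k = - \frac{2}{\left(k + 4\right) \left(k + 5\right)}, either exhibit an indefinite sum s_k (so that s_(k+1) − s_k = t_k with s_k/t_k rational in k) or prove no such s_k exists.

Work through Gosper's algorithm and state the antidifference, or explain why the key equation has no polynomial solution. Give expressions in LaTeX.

s_k = - \frac{k}{2 k + 8}

Step 1: r(k) = (k + 4)/(k + 6).
A = k + 4, B = k + 6, C = 1.
Key eq: (k + 4)·f(k+1) = (k + 5)·f(k) + (1).
deg f ≤ 1 (via 1,1,0).
Solve for f: f(k) = k/4 (degree 1 ≤ 1).
Then R = B(k−1)f/C = k*(k + 5)/4, so s_k = R(k)·t_k = -k/(2*k + 8).
Check: Δs_k = -2/(k**2 + 9*k + 20). ✓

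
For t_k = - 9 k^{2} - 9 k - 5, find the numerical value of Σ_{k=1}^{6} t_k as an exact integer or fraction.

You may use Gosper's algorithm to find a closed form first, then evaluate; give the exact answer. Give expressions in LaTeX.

r(k) = (9*k**2 + 27*k + 23)/(9*k**2 + 9*k + 5) after simplifying.
Take A(k)=1, B(k)=1, C(k)=k**2 + k + 5/9.
Solve (1)·f(k+1) − (1)·f(k) = k**2 + k + 5/9.
Degrees (0,0,2) ⇒ d ≤ 3.
Solve for f: f(k) = k*(3*k**2 + 2)/9 (degree 3 ≤ 3).
Then R = B(k−1)f/C = k*(3*k**2 + 2)/(9*k**2 + 9*k + 5), so s_k = R(k)·t_k = k*(-3*k**2 - 2).
Verify: -9*k**2 - 9*k - 5 matches t_k.
Telescoping: Σ = s_(7) − s_(1) = -1043 − (-5) = -1038.

Σ = -1038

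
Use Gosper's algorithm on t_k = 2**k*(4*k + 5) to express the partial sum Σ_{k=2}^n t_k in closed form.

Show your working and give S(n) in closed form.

S(n) = 8*2**n*n + 2*2**n - 20

Step 1: r(k) = 2*(4*k + 9)/(4*k + 5).
So A=2 and B=1, with C=k + 5/4.
Need (2)·f(k+1) − (1)·f(k) = k + 5/4.
Degrees (0,0,1) ⇒ d ≤ 1.
Match coefficients ⇒ f(k) = (4*k - 3)/4.
Certificate R = B(k−1)f/C = (4*k - 3)/(4*k + 5) gives s_k = 2**k*(4*k - 3).
s_(k+1) − s_k = 2**k*(4*k + 5) = t_k.
Telescope: S(n) = s_(n+1) − s_(2) = 2**(n + 1)*(4*n + 1) − (20) = 8*2**n*n + 2*2**n - 20.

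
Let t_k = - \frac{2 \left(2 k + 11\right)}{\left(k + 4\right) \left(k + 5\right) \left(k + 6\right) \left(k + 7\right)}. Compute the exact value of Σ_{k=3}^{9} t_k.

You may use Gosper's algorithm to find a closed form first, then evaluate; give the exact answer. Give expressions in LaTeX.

Σ = -23/1008

t_(k+1)/t_k = (k + 4)*(2*k + 13)/((k + 8)*(2*k + 11)).
So A=k + 4 and B=k + 8, with C=k + 11/2.
Set up (k + 4)·f(k+1) − (k + 7)·f(k) − (k + 11/2) = 0.
Bound: deg f ≤ 3.
Coefficient equations give f(k) = k*(k + 5)*(k + 10)/48.
Certificate R = B(k−1)f/C = k*(k + 5)*(k + 7)*(k + 10)/(24*(2*k + 11)) gives s_k = k*(-k - 10)/(12*(k**2 + 10*k + 24)).
Check: Δs_k = 2*(-2*k - 11)/(k**4 + 22*k**3 + 179*k**2 + 638*k + 840). ✓
Σ_(k=3)^(9) t_k = s_(10) − s_(3) = -25/336 − (-13/252) = -23/1008.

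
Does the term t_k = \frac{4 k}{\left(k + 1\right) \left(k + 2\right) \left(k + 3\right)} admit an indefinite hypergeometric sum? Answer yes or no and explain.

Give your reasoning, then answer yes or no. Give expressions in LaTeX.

The ratio is (k + 1)**2/(k*(k + 4)).
A = k + 1, B = k + 4, C = k.
Key eq: (k + 1)·f(k+1) = (k + 3)·f(k) + (k).
Bound: deg f ≤ 2.
Solving with deg f ≤ 2: f(k) = k*(k - 1)/4.
So s_k = (B(k−1)f/C)·t_k = ((k - 1)*(k + 3)/4)·t_k = k*(k - 1)/((k + 1)*(k + 2)).
Verify: 4*k/(k**3 + 6*k**2 + 11*k + 6) matches t_k.

Yes. s_k = \frac{k \left(k - 1\right)}{\left(k + 1\right) \left(k + 2\right)}.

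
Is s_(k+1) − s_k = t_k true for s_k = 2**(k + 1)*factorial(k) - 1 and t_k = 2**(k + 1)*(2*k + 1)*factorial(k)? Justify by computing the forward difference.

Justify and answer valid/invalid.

Valid: the claim telescopes to t_k.

s_(k+1) = 2**(k + 2)*factorial(k + 1) - 1
s_(k+1) − s_k = 2**(k + 1)*(2*k + 1)*factorial(k)
(s_(k+1) − s_k) − t_k = 0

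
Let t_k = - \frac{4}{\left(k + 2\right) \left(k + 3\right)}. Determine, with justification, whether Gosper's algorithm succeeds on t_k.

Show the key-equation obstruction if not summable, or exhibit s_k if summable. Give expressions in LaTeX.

Yes. s_k = - \frac{2 k}{k + 2}.

r(k) = (k + 2)/(k + 4) after simplifying.
So A=k + 2 and B=k + 4, with C=1.
Key eq: (k + 2)·f(k+1) = (k + 3)·f(k) + (1).
Bound: deg f ≤ 1.
Solving with deg f ≤ 1: f(k) = k/2.
So s_k = (B(k−1)f/C)·t_k = (k*(k + 3)/2)·t_k = -2*k/(k + 2).
s_(k+1) − s_k = -4/(k**2 + 5*k + 6) = t_k.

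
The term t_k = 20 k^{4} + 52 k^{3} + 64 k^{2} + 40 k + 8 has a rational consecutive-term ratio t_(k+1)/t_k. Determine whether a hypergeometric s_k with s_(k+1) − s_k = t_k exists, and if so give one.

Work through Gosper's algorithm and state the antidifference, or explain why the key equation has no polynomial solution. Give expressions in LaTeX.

s_k = k \left(4 k^{4} + 3 k^{3} + 2 k^{2} + k - 2\right)

Ratio r(k) = (5*k**4 + 33*k**3 + 85*k**2 + 101*k + 46)/(5*k**4 + 13*k**3 + 16*k**2 + 10*k + 2).
Factor: A=1; B=1; C=k**4 + 13*k**3/5 + 16*k**2/5 + 2*k + 2/5.
Need (1)·f(k+1) − (1)·f(k) = k**4 + 13*k**3/5 + 16*k**2/5 + 2*k + 2/5.
Degrees (0,0,4) ⇒ d ≤ 5.
A polynomial solution: f(k) = k*(k + 1)*(4*k**3 - k**2 + 3*k - 2)/20.
Get s_k = R·t_k = k*(4*k**4 + 3*k**3 + 2*k**2 + k - 2) with R(k) = B(k−1)f(k)/C(k) = k*(4*k**3 - k**2 + 3*k - 2)/(4*(5*k**3 + 8*k**2 + 8*k + 2)).
Δs = 20*k**4 + 52*k**3 + 64*k**2 + 40*k + 8, as required.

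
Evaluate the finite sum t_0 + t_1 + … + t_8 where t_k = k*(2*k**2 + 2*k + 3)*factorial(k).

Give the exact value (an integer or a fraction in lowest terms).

Σ = 51891841

The ratio is (k + 1)**2*(2*k + 2*(k + 1)**2 + 5)/(k*(2*k**2 + 2*k + 3)).
Gosper form: A/B · C(k+1)/C(k) with A=k + 1, B=1, C=k**3 + k**2 + 3*k/2.
Need (k + 1)·f(k+1) − (1)·f(k) = k**3 + k**2 + 3*k/2.
Degrees (1,0,3) ⇒ d ≤ 2.
Solving with deg f ≤ 2: f(k) = (2*k**2 - 2*k - 1)/2.
Then R = B(k−1)f/C = (2*k**2 - 2*k - 1)/(k*(2*k**2 + 2*k + 3)), so s_k = R(k)·t_k = (2*k**2 - 2*k - 1)*factorial(k).
s_(k+1) − s_k = k*(2*k**2 + 2*k + 3)*factorial(k) = t_k.
Telescoping: Σ = s_(9) − s_(0) = 51891840 − (-1) = 51891841.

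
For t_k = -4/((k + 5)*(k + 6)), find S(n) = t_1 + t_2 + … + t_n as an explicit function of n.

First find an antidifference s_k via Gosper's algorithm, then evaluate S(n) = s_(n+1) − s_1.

S(n) = -2*n/(3*n + 18)

Ratio r(k) = (k + 5)/(k + 7).
So A=k + 5 and B=k + 7, with C=1.
Set up (k + 5)·f(k+1) − (k + 6)·f(k) − (1) = 0.
deg f ≤ 1 (via 1,1,0).
Coefficient equations give f(k) = k/5.
So s_k = (B(k−1)f/C)·t_k = (k*(k + 6)/5)·t_k = -4*k/(5*k + 25).
Check: Δs_k = -4/(k**2 + 11*k + 30). ✓
Evaluate: s_(n+1) = 4*(-n - 1)/(5*(n + 6)); subtract s_(1) = -2/15 ⇒ S(n) = -2*n/(3*n + 18).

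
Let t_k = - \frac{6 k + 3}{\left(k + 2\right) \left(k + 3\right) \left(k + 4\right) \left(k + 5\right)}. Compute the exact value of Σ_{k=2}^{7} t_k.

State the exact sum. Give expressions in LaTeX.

Step 1: r(k) = (k + 2)*(2*k + 3)/((k + 6)*(2*k + 1)).
Normal form (A,B,C) = (k + 2, k + 6, k + 1/2).
Key eq: (k + 2)·f(k+1) = (k + 5)·f(k) + (k + 1/2).
From deg A=1, deg B=1, deg C=1: d=3.
Solve for f: f(k) = k*(k**2 + 9*k + 2)/48 (degree 3 ≤ 3).
Then R = B(k−1)f/C = k*(k + 5)*(k**2 + 9*k + 2)/(24*(2*k + 1)), so s_k = R(k)·t_k = -k*(k**2 + 9*k + 2)/(8*(k + 2)*(k + 3)*(k + 4)).
s_(k+1) − s_k = 3*(-2*k - 1)/(k**4 + 14*k**3 + 71*k**2 + 154*k + 120) = t_k.
Evaluate s at k=8 and k=2: -23/220 and -1/20; difference -3/55.

Σ = -3/55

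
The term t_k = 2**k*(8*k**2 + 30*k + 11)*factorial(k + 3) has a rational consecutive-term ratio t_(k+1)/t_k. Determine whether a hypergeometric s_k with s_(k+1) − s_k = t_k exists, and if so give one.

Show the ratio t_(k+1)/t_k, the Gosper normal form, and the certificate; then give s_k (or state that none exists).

The ratio is 2*(8*k**3 + 78*k**2 + 233*k + 196)/(8*k**2 + 30*k + 11).
Gosper form: A/B · C(k+1)/C(k) with A=2*k + 8, B=1, C=k**2 + 15*k/4 + 11/8.
Key eq: (2*k + 8)·f(k+1) = (1)·f(k) + (k**2 + 15*k/4 + 11/8).
From deg A=1, deg B=0, deg C=2: d=1.
Solve for f: f(k) = (4*k - 3)/8 (degree 1 ≤ 1).
So s_k = (B(k−1)f/C)·t_k = ((4*k - 3)/(8*k**2 + 30*k + 11))·t_k = 2**k*(4*k - 3)*factorial(k + 3).
s_(k+1) − s_k = 2**k*(8*k**2 + 30*k + 11)*factorial(k + 3) = t_k.

s_k = 2**k*(4*k - 3)*factorial(k + 3)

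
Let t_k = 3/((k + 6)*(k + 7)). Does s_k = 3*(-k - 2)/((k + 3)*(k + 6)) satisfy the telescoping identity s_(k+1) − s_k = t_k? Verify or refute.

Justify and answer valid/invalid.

s_(k+1) = 3*(-k - 3)/((k + 4)*(k + 7))
s_(k+1) − s_k = 3*(k**2 + 5*k + 2)/(k**4 + 20*k**3 + 145*k**2 + 450*k + 504)
(s_(k+1) − s_k) − t_k = 6*(-k - 5)/(k**4 + 20*k**3 + 145*k**2 + 450*k + 504)

Invalid: residual 6*(-k - 5)/(k**4 + 20*k**3 + 145*k**2 + 450*k + 504) ≠ 0.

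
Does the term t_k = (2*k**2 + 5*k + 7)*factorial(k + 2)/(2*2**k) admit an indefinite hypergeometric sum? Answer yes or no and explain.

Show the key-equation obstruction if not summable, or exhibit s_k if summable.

Compute t_(k+1)/t_k: get (k + 3)*(5*k + 2*(k + 1)**2 + 12)/(2*(2*k**2 + 5*k + 7)).
So A=k/2 + 3/2 and B=1, with C=k**2 + 5*k/2 + 7/2.
Set up (k/2 + 3/2)·f(k+1) − (1)·f(k) − (k**2 + 5*k/2 + 7/2) = 0.
From deg A=1, deg B=0, deg C=2: d=1.
Solve for f: f(k) = 2*k + 1 (degree 1 ≤ 1).
R(k) = B(k−1)·f(k)/C(k) = 2*(2*k + 1)/(2*k**2 + 5*k + 7); s_k = R·t_k = (2*k + 1)*factorial(k + 2)/2**k.
Δs = (2*k**2 + 5*k + 7)*factorial(k + 2)/(2*2**k), as required.

Yes. s_k = (2*k + 1)*factorial(k + 2)/2**k.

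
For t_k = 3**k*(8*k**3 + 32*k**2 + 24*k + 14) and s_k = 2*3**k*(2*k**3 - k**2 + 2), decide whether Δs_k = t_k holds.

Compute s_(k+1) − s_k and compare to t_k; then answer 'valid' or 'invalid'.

valid (s_(k+1) − s_k reduces to t_k)

s_(k+1) = 6*3**k*(2*(k + 1)**3 - (k + 1)**2 + 2)
s_(k+1) − s_k = 3**k*(8*k**3 + 32*k**2 + 24*k + 14)
(s_(k+1) − s_k) − t_k = 0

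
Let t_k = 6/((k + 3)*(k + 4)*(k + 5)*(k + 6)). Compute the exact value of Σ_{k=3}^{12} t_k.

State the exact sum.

Ratio r(k) = (k + 3)/(k + 7).
Take A(k)=k + 3, B(k)=k + 7, C(k)=1.
Solve (k + 3)·f(k+1) − (k + 6)·f(k) = 1.
From deg A=1, deg B=1, deg C=0: d=3.
Solving with deg f ≤ 3: f(k) = k*(k**2 + 12*k + 47)/180.
Get s_k = R·t_k = k*(k**2 + 12*k + 47)/(30*(k + 3)*(k + 4)*(k + 5)) with R(k) = B(k−1)f(k)/C(k) = k*(k + 6)*(k**2 + 12*k + 47)/180.
Check: Δs_k = 6/(k**4 + 18*k**3 + 119*k**2 + 342*k + 360). ✓
Telescoping: Σ = s_(13) − s_(3) = 403/12240 − (23/840) = 95/17136.

Σ = 95/17136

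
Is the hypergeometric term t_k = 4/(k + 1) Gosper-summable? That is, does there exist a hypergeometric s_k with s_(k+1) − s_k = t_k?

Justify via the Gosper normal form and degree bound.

No — t_k has no hypergeometric antidifference.

r(k) = (k + 1)/(k + 2) after simplifying.
Gosper form: A/B · C(k+1)/C(k) with A=k + 1, B=k + 2, C=1.
Key eq: (k + 1)·f(k+1) = (k + 1)·f(k) + (1).
d = 0 from the (1,1,0) case.
Write f(k) = c0. Then LHS − RHS = -1, requiring -1 = 0: contradictory. No certificate.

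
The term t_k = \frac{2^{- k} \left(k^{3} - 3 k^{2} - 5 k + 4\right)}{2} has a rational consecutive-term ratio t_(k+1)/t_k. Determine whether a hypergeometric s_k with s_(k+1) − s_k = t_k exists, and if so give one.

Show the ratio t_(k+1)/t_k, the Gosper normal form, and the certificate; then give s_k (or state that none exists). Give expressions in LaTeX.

s_k = 2^{- k} \left(- k^{3} + 2 k - 3\right)

Ratio r(k) = (k**3 - 8*k - 3)/(2*(k**3 - 3*k**2 - 5*k + 4)).
So A=1/2 and B=1, with C=k**3 - 3*k**2 - 5*k + 4.
Key eq: (1/2)·f(k+1) = (1)·f(k) + (k**3 - 3*k**2 - 5*k + 4).
d = 3 from the (0,0,3) case.
Solving with deg f ≤ 3: f(k) = -2*(k**3 - 2*k + 3).
So s_k = (B(k−1)f/C)·t_k = (-2*(k**3 - 2*k + 3)/((k - 4)*(k**2 + k - 1)))·t_k = (-k**3 + 2*k - 3)/2**k.
Δs = (k**3 - 3*k**2 - 5*k + 4)/(2*2**k), as required.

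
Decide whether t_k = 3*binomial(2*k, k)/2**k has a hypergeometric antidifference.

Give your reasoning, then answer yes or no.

The ratio is (2*k + 1)/(k + 1).
A = 2*k + 1, B = k + 1, C = 1.
Solve (2*k + 1)·f(k+1) − (k)·f(k) = 1.
d = -1 from the (1,1,0) case.
d = -1 < 0 ⇒ no nonzero polynomial f; not summable.

No — t_k has no hypergeometric antidifference.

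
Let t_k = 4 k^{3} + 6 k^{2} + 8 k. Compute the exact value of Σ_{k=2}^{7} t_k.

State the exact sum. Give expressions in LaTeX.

Ratio r(k) = (2*k**3 + 9*k**2 + 16*k + 9)/(k*(2*k**2 + 3*k + 4)).
Factor: A=1; B=1; C=k**3 + 3*k**2/2 + 2*k.
Set up (1)·f(k+1) − (1)·f(k) − (k**3 + 3*k**2/2 + 2*k) = 0.
deg f ≤ 4 (via 0,0,3).
Coefficient equations give f(k) = k*(k - 1)*(k**2 + k + 3)/4.
Certificate R = B(k−1)f/C = (k - 1)*(k**2 + k + 3)/(2*(2*k**2 + 3*k + 4)) gives s_k = k*(k**3 + 2*k - 3).
Check: Δs_k = 2*k*(2*k**2 + 3*k + 4). ✓
Evaluate s at k=8 and k=2: 4200 and 18; difference 4182.

Σ = 4182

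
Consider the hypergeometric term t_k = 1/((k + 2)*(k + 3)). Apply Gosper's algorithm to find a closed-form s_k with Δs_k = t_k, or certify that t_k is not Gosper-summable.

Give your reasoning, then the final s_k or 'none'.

s_k = k/(2*(k + 2))

Compute t_(k+1)/t_k: get (k + 2)/(k + 4).
Gosper form: A/B · C(k+1)/C(k) with A=k + 2, B=k + 4, C=1.
Key eq: (k + 2)·f(k+1) = (k + 3)·f(k) + (1).
From deg A=1, deg B=1, deg C=0: d=1.
A polynomial solution: f(k) = k/2.
Get s_k = R·t_k = k/(2*(k + 2)) with R(k) = B(k−1)f(k)/C(k) = k*(k + 3)/2.
Δs = 1/(k**2 + 5*k + 6), as required.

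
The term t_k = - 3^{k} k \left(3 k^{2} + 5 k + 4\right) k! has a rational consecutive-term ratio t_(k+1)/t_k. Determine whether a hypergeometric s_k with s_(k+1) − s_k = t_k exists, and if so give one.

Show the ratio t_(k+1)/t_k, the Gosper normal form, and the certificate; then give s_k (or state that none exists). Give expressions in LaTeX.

Compute t_(k+1)/t_k: get (k + 1)**2*(15*k + 9*(k + 1)**2 + 27)/(k*(3*k**2 + 5*k + 4)).
Take A(k)=3*k + 3, B(k)=1, C(k)=k**3 + 5*k**2/3 + 4*k/3.
f must satisfy (3*k + 3)·f(k+1) − (1)·f(k) = k**3 + 5*k**2/3 + 4*k/3.
d = 2 from the (1,0,3) case.
Solve for f: f(k) = k*(k - 1)/3 (degree 2 ≤ 2).
Get s_k = R·t_k = -3**k*k*(k - 1)*factorial(k) with R(k) = B(k−1)f(k)/C(k) = (k - 1)/(3*k**2 + 5*k + 4).
Verify: -3**k*k*(3*k**2 + 5*k + 4)*factorial(k) matches t_k.

s_k = - 3^{k} k \left(k - 1\right) k!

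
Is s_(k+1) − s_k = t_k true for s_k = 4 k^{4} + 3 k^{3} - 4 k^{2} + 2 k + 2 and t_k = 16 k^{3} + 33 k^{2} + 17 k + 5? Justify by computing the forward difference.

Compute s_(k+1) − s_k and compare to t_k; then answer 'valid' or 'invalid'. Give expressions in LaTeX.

Valid — Δs_k = t_k.

s_(k+1) = 4*k**4 + 19*k**3 + 29*k**2 + 19*k + 7
s_(k+1) − s_k = 16*k**3 + 33*k**2 + 17*k + 5
(s_(k+1) − s_k) − t_k = 0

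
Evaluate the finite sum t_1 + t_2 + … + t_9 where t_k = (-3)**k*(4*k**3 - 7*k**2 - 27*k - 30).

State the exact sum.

Σ = -33480756

Step 1: r(k) = 3*(-4*k**3 - 5*k**2 + 29*k + 60)/(4*k**3 - 7*k**2 - 27*k - 30).
Factor: A=-3; B=1; C=k**3 - 7*k**2/4 - 27*k/4 - 15/2.
Set up (-3)·f(k+1) − (1)·f(k) − (k**3 - 7*k**2/4 - 27*k/4 - 15/2) = 0.
From deg A=0, deg B=0, deg C=3: d=3.
Solve for f: f(k) = -(k**3 - 4*k**2 - 3*k - 3)/4 (degree 3 ≤ 3).
R(k) = B(k−1)·f(k)/C(k) = -(k**3 - 4*k**2 - 3*k - 3)/(4*k**3 - 7*k**2 - 27*k - 30); s_k = R·t_k = (-3)**k*(-k**3 + 4*k**2 + 3*k + 3).
Verify: (-3)**k*(4*k**3 - 7*k**2 - 27*k - 30) matches t_k.
Evaluate s at k=10 and k=1: -33480783 and -27; difference -33480756.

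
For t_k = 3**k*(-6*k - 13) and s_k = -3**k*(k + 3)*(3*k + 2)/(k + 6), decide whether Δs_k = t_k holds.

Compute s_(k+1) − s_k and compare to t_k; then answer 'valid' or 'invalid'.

s_(k+1) = -3**(k + 1)*(k + 4)*(3*k + 5)/(k + 7)
s_(k+1) − s_k = 3**k*(-6*k**3 - 73*k**2 - 283*k - 318)/(k**2 + 13*k + 42)
(s_(k+1) − s_k) − t_k = 3**(k + 1)*(6*k**2 + 46*k + 76)/(k**2 + 13*k + 42)

Invalid: residual 3**(k + 1)*(6*k**2 + 46*k + 76)/(k**2 + 13*k + 42) ≠ 0.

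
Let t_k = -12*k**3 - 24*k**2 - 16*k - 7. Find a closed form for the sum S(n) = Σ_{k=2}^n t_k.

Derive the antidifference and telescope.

The ratio is (12*k**3 + 60*k**2 + 100*k + 59)/(12*k**3 + 24*k**2 + 16*k + 7).
Gosper form: A/B · C(k+1)/C(k) with A=1, B=1, C=k**3 + 2*k**2 + 4*k/3 + 7/12.
Set up (1)·f(k+1) − (1)·f(k) − (k**3 + 2*k**2 + 4*k/3 + 7/12) = 0.
Bound: deg f ≤ 4.
A polynomial solution: f(k) = k*(3*k**3 + 2*k**2 - k + 3)/12.
Get s_k = R·t_k = k*(-3*k**3 - 2*k**2 + k - 3) with R(k) = B(k−1)f(k)/C(k) = k*(3*k**3 + 2*k**2 - k + 3)/(12*k**3 + 24*k**2 + 16*k + 7).
s_(k+1) − s_k = -12*k**3 - 24*k**2 - 16*k - 7 = t_k.
Telescope: S(n) = s_(n+1) − s_(2) = -3*n**4 - 14*n**3 - 23*n**2 - 19*n - 7 − (-66) = -3*n**4 - 14*n**3 - 23*n**2 - 19*n + 59.

S(n) = -3*n**4 - 14*n**3 - 23*n**2 - 19*n + 59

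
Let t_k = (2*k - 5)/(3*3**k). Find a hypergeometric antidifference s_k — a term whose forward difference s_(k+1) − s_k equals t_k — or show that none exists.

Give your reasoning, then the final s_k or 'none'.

s_k = (2 - k)/3**k

r(k) = (2*k - 3)/(3*(2*k - 5)) after simplifying.
A = 1/3, B = 1, C = k - 5/2.
Set up (1/3)·f(k+1) − (1)·f(k) − (k - 5/2) = 0.
d = 1 from the (0,0,1) case.
Match coefficients ⇒ f(k) = -3*(k - 2)/2.
Certificate R = B(k−1)f/C = -3*(k - 2)/(2*k - 5) gives s_k = (2 - k)/3**k.
Check: Δs_k = (2*k - 5)/(3*3**k). ✓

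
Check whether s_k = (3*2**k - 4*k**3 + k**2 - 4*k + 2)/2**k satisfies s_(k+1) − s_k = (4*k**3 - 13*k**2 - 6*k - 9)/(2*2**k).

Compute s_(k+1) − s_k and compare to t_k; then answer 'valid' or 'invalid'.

s_(k+1) = (6*2**k - 4*k**3 - 11*k**2 - 14*k - 5)/(2*2**k)
s_(k+1) − s_k = (4*k**3 - 13*k**2 - 6*k - 9)/(2*2**k)
(s_(k+1) − s_k) − t_k = 0

Valid: the claim telescopes to t_k.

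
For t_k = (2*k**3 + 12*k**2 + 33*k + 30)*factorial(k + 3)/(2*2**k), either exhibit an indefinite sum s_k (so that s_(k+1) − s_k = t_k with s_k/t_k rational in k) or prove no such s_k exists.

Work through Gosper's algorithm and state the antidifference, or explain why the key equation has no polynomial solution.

Ratio r(k) = (2*k**4 + 26*k**3 + 135*k**2 + 329*k + 308)/(2*(2*k**3 + 12*k**2 + 33*k + 30)).
Normal form (A,B,C) = (k/2 + 2, 1, k**3 + 6*k**2 + 33*k/2 + 15).
f must satisfy (k/2 + 2)·f(k+1) − (1)·f(k) = k**3 + 6*k**2 + 33*k/2 + 15.
deg f ≤ 2 (via 1,0,3).
Coefficient equations give f(k) = 2*k**2 + 4*k + 3.
R(k) = B(k−1)·f(k)/C(k) = 2*(2*k**2 + 4*k + 3)/(2*k**3 + 12*k**2 + 33*k + 30); s_k = R·t_k = (2*k**2 + 4*k + 3)*factorial(k + 3)/2**k.
Verify: (2*k**3 + 12*k**2 + 33*k + 30)*factorial(k + 3)/(2*2**k) matches t_k.

s_k = (2*k**2 + 4*k + 3)*factorial(k + 3)/2**k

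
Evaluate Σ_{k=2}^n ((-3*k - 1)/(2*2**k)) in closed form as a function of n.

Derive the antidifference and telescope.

S(n) = 2**(-n - 1)*(-5*2**n + 3*n + 7)

t_(k+1)/t_k = (3*k + 4)/(2*(3*k + 1)).
Gosper form: A/B · C(k+1)/C(k) with A=1/2, B=1, C=k + 1/3.
Need (1/2)·f(k+1) − (1)·f(k) = k + 1/3.
Bound: deg f ≤ 1.
Match coefficients ⇒ f(k) = -2*(3*k + 4)/3.
Certificate R = B(k−1)f/C = -2*(3*k + 4)/(3*k + 1) gives s_k = (3*k + 4)/2**k.
Check: Δs_k = (-3*k - 1)/(2*2**k). ✓
Evaluate: s_(n+1) = 2**(-n - 1)*(3*n + 7); subtract s_(2) = 5/2 ⇒ S(n) = 2**(-n - 1)*(-5*2**n + 3*n + 7).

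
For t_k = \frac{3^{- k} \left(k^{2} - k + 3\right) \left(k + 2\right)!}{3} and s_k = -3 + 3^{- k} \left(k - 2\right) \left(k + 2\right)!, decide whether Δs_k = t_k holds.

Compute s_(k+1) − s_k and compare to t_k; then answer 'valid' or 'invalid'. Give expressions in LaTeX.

s_(k+1) = 3**(-k - 1)*(k - 1)*factorial(k + 3) - 3
s_(k+1) − s_k = (k**2 - k + 3)*factorial(k + 2)/(3*3**k)
(s_(k+1) − s_k) − t_k = 0

Valid — Δs_k = t_k.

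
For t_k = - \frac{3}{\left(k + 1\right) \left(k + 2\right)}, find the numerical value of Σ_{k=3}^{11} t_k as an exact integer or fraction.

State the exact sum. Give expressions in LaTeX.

Σ = -27/52

r(k) = (k + 1)/(k + 3) after simplifying.
Normal form (A,B,C) = (k + 1, k + 3, 1).
Key eq: (k + 1)·f(k+1) = (k + 2)·f(k) + (1).
d = 1 from the (1,1,0) case.
Match coefficients ⇒ f(k) = k.
Then R = B(k−1)f/C = k*(k + 2), so s_k = R(k)·t_k = -3*k/(k + 1).
Δs = -3/(k**2 + 3*k + 2), as required.
Sum = s_(12) − s_(3); s_(12) = -36/13, s_(3) = -9/4 ⇒ -27/52.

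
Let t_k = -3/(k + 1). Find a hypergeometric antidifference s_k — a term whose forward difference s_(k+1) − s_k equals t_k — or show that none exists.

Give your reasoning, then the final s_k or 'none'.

Step 1: r(k) = (k + 1)/(k + 2).
A = k + 1, B = k + 2, C = 1.
Solve (k + 1)·f(k+1) − (k + 1)·f(k) = 1.
Degrees (1,1,0) ⇒ d ≤ 0.
Write f(k) = c0. Then LHS − RHS = -1, requiring -1 = 0: contradictory. No certificate.

not Gosper-summable; s_k does not exist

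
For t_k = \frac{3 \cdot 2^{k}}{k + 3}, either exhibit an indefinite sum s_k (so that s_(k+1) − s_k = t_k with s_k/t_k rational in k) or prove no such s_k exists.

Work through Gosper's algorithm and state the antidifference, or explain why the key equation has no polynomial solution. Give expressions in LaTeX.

not Gosper-summable; s_k does not exist

r(k) = 2*(k + 3)/(k + 4) after simplifying.
Normal form (A,B,C) = (2*k + 6, k + 4, 1).
f must satisfy (2*k + 6)·f(k+1) − (k + 3)·f(k) = 1.
d = -1 from the (1,1,0) case.
Bound -1 < 0, so the key equation has no polynomial solution.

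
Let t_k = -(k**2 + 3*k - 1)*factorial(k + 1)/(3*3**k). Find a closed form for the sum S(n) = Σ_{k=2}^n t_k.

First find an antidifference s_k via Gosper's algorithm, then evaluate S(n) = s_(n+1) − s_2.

S(n) = 3**(-n - 1)*(10*3**n - n**3*factorial(n) - 7*n**2*factorial(n) - 14*n*factorial(n) - 8*factorial(n))

r(k) = (k + 2)*(3*k + (k + 1)**2 + 2)/(3*(k**2 + 3*k - 1)) after simplifying.
Normal form (A,B,C) = (k/3 + 2/3, 1, k**2 + 3*k - 1).
Solve (k/3 + 2/3)·f(k+1) − (1)·f(k) = k**2 + 3*k - 1.
Degrees (1,0,2) ⇒ d ≤ 1.
A polynomial solution: f(k) = 3*(k + 3).
R(k) = B(k−1)·f(k)/C(k) = 3*(k + 3)/(k**2 + 3*k - 1); s_k = R·t_k = -(k + 3)*factorial(k + 1)/3**k.
Verify: -(k**2 + 3*k - 1)*factorial(k + 1)/(3*3**k) matches t_k.
Telescope: S(n) = s_(n+1) − s_(2) = -3**(-n - 1)*(n + 4)*factorial(n + 2) − (-10/3) = 3**(-n - 1)*(10*3**n - n**3*factorial(n) - 7*n**2*factorial(n) - 14*n*factorial(n) - 8*factorial(n)).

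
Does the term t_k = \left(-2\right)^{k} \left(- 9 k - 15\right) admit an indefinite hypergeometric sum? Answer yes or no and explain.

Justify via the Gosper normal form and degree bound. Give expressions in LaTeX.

Yes. s_k = 3 \left(-2\right)^{k} \left(k + 1\right).

t_(k+1)/t_k = 2*(-3*k - 8)/(3*k + 5).
Normal form (A,B,C) = (-2, 1, k + 5/3).
Solve (-2)·f(k+1) − (1)·f(k) = k + 5/3.
d = 1 from the (0,0,1) case.
Solve for f: f(k) = -(k + 1)/3 (degree 1 ≤ 1).
Certificate R = B(k−1)f/C = -(k + 1)/(3*k + 5) gives s_k = 3*(-2)**k*(k + 1).
Verify: (-2)**k*(-9*k - 15) matches t_k.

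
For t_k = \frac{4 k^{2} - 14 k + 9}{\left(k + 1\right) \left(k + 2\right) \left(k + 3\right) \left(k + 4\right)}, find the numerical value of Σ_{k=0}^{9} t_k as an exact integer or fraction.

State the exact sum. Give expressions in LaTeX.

Compute t_(k+1)/t_k: get -(k + 1)*(14*k - 4*(k + 1)**2 + 5)/((k + 5)*(4*k**2 - 14*k + 9)).
Gosper form: A/B · C(k+1)/C(k) with A=k + 1, B=k + 5, C=k**2 - 7*k/2 + 9/4.
Key eq: (k + 1)·f(k+1) = (k + 4)·f(k) + (k**2 - 7*k/2 + 9/4).
d = 3 from the (1,1,2) case.
Solving with deg f ≤ 3: f(k) = k*(2*k**2 + 25)/12.
R(k) = B(k−1)·f(k)/C(k) = k*(k + 4)*(2*k**2 + 25)/(3*(4*k**2 - 14*k + 9)); s_k = R·t_k = k*(2*k**2 + 25)/(3*(k + 1)*(k + 2)*(k + 3)).
Check: Δs_k = (4*k**2 - 14*k + 9)/(k**4 + 10*k**3 + 35*k**2 + 50*k + 24). ✓
Sum = s_(10) − s_(0); s_(10) = 125/286, s_(0) = 0 ⇒ 125/286.

Σ = 125/286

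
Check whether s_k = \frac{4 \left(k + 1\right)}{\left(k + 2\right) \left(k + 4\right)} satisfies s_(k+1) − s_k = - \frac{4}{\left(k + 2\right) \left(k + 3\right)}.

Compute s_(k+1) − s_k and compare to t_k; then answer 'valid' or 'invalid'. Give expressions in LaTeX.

s_(k+1) = 4*(k + 2)/((k + 3)*(k + 5))
s_(k+1) − s_k = 4*(-k**2 - 3*k + 1)/(k**4 + 14*k**3 + 71*k**2 + 154*k + 120)
(s_(k+1) − s_k) − t_k = 12*(2*k + 7)/(k**4 + 14*k**3 + 71*k**2 + 154*k + 120)

Invalid: residual \frac{12 \left(2 k + 7\right)}{k^{4} + 14 k^{3} + 71 k^{2} + 154 k + 120} ≠ 0.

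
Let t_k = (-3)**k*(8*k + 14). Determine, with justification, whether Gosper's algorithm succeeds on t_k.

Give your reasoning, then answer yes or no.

r(k) = 3*(-4*k - 11)/(4*k + 7) after simplifying.
Gosper form: A/B · C(k+1)/C(k) with A=-3, B=1, C=k + 7/4.
Key eq: (-3)·f(k+1) = (1)·f(k) + (k + 7/4).
d = 1 from the (0,0,1) case.
A polynomial solution: f(k) = -(k + 1)/4.
Get s_k = R·t_k = -2*(-3)**k*(k + 1) with R(k) = B(k−1)f(k)/C(k) = -(k + 1)/(4*k + 7).
s_(k+1) − s_k = (-3)**k*(8*k + 14) = t_k.

Yes. s_k = -2*(-3)**k*(k + 1).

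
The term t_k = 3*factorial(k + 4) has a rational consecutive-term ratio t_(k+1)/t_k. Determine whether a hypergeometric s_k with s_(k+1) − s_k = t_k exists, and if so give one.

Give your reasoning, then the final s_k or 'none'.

Step 1: r(k) = k + 5.
A = k + 5, B = 1, C = 1.
f must satisfy (k + 5)·f(k+1) − (1)·f(k) = 1.
From deg A=1, deg B=0, deg C=0: d=-1.
d = -1 < 0 ⇒ no nonzero polynomial f; not summable.

no hypergeometric antidifference exists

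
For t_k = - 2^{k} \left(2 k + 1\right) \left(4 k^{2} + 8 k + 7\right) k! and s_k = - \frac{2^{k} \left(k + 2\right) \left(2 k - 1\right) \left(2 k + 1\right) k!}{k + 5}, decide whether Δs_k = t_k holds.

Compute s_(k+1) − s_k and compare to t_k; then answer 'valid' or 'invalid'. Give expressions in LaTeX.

s_(k+1) = -2**(k + 1)*(k + 3)*(2*k + 1)*(2*k + 3)*factorial(k + 1)/(k + 6)
s_(k+1) − s_k = -2**k*(2*k + 1)*(4*k**4 + 40*k**3 + 131*k**2 + 182*k + 102)*factorial(k)/((k + 5)*(k + 6))
(s_(k+1) − s_k) − t_k = 3*2**k*(2*k + 1)*(4*k**3 + 28*k**2 + 45*k + 36)*factorial(k)/((k + 5)*(k + 6))

Invalid: residual \frac{3 \cdot 2^{k} \left(2 k + 1\right) \left(4 k^{3} + 28 k^{2} + 45 k + 36\right) k!}{\left(k + 5\right) \left(k + 6\right)} ≠ 0.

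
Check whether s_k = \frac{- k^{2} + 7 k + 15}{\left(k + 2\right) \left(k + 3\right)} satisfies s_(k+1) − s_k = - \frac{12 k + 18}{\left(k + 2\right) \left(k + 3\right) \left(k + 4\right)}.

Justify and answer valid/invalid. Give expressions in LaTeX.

s_(k+1) = (7*k - (k + 1)**2 + 22)/((k + 3)*(k + 4))
s_(k+1) − s_k = 6*(-2*k - 3)/(k**3 + 9*k**2 + 26*k + 24)
(s_(k+1) − s_k) − t_k = 0

Valid — Δs_k = t_k.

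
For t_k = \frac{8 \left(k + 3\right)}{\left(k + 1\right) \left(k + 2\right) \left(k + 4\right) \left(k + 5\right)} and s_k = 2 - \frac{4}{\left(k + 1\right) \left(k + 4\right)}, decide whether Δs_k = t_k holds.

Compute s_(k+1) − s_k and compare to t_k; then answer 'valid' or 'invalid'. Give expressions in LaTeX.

Valid — Δs_k = t_k.

s_(k+1) = 2 - 4/((k + 2)*(k + 5))
s_(k+1) − s_k = 8*(k + 3)/(k**4 + 12*k**3 + 49*k**2 + 78*k + 40)
(s_(k+1) − s_k) − t_k = 0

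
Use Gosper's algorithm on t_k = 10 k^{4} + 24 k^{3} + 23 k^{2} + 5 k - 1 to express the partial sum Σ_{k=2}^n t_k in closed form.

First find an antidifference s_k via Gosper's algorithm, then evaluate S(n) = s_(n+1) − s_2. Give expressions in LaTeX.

t_(k+1)/t_k = (10*k**4 + 64*k**3 + 155*k**2 + 163*k + 61)/(10*k**4 + 24*k**3 + 23*k**2 + 5*k - 1).
So A=1 and B=1, with C=k**4 + 12*k**3/5 + 23*k**2/10 + k/2 - 1/10.
Set up (1)·f(k+1) − (1)·f(k) − (k**4 + 12*k**3/5 + 23*k**2/10 + k/2 - 1/10) = 0.
Bound: deg f ≤ 5.
Match coefficients ⇒ f(k) = k**2*(2*k**3 + k**2 - k - 3)/10.
Get s_k = R·t_k = k**2*(2*k**3 + k**2 - k - 3) with R(k) = B(k−1)f(k)/C(k) = k**2*(2*k**3 + k**2 - k - 3)/(10*k**4 + 24*k**3 + 23*k**2 + 5*k - 1).
Δs = 10*k**4 + 24*k**3 + 23*k**2 + 5*k - 1, as required.
Σ_(k=2)^n t_k = s_(n+1) − s_(2) = (2*n**5 + 11*n**4 + 23*n**3 + 20*n**2 + 5*n - 1) − (60), i.e. 2*n**5 + 11*n**4 + 23*n**3 + 20*n**2 + 5*n - 61.

S(n) = 2 n^{5} + 11 n^{4} + 23 n^{3} + 20 n^{2} + 5 n - 61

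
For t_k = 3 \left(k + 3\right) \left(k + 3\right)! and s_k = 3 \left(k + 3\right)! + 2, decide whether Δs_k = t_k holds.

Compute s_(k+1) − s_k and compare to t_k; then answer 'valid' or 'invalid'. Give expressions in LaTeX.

s_(k+1) = 3*factorial(k + 4) + 2
s_(k+1) − s_k = 3*(k + 3)*factorial(k + 3)
(s_(k+1) − s_k) − t_k = 0

Valid: the claim telescopes to t_k.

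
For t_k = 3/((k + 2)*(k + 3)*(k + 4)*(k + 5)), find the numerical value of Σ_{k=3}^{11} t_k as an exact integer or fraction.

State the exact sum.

t_(k+1)/t_k = (k + 2)/(k + 6).
Factor: A=k + 2; B=k + 6; C=1.
Set up (k + 2)·f(k+1) − (k + 5)·f(k) − (1) = 0.
d = 3 from the (1,1,0) case.
A polynomial solution: f(k) = k*(k**2 + 9*k + 26)/72.
R(k) = B(k−1)·f(k)/C(k) = k*(k + 5)*(k**2 + 9*k + 26)/72; s_k = R·t_k = k*(k**2 + 9*k + 26)/(24*(k + 2)*(k + 3)*(k + 4)).
s_(k+1) − s_k = 3/(k**4 + 14*k**3 + 71*k**2 + 154*k + 120) = t_k.
Evaluate s at k=12 and k=3: 139/3360 and 31/840; difference 1/224.

Σ = 1/224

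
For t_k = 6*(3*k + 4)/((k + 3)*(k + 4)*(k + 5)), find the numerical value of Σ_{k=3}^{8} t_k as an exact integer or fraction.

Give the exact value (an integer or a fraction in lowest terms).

Σ = 337/364

t_(k+1)/t_k = (k + 3)*(3*k + 7)/((k + 6)*(3*k + 4)).
Factor: A=k + 3; B=k + 6; C=k + 4/3.
Key eq: (k + 3)·f(k+1) = (k + 5)·f(k) + (k + 4/3).
deg f ≤ 2 (via 1,1,1).
Match coefficients ⇒ f(k) = k*(13*k + 19)/72.
R(k) = B(k−1)·f(k)/C(k) = k*(k + 5)*(13*k + 19)/(24*(3*k + 4)); s_k = R·t_k = k*(13*k + 19)/(4*(k + 3)*(k + 4)).
s_(k+1) − s_k = 6*(3*k + 4)/(k**3 + 12*k**2 + 47*k + 60) = t_k.
Evaluate s at k=9 and k=3: 51/26 and 29/28; difference 337/364.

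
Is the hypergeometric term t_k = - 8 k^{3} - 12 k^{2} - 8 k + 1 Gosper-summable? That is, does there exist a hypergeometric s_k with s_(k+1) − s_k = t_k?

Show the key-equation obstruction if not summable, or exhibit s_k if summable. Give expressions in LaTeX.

Yes. s_k = k \left(3 - 2 k^{3}\right).

r(k) = (8*k**3 + 36*k**2 + 56*k + 27)/(8*k**3 + 12*k**2 + 8*k - 1) after simplifying.
Gosper form: A/B · C(k+1)/C(k) with A=1, B=1, C=k**3 + 3*k**2/2 + k - 1/8.
Need (1)·f(k+1) − (1)·f(k) = k**3 + 3*k**2/2 + k - 1/8.
deg f ≤ 4 (via 0,0,3).
Coefficient equations give f(k) = k*(2*k**3 - 3)/8.
Then R = B(k−1)f/C = k*(2*k**3 - 3)/(8*k**3 + 12*k**2 + 8*k - 1), so s_k = R(k)·t_k = k*(3 - 2*k**3).
Check: Δs_k = -8*k**3 - 12*k**2 - 8*k + 1. ✓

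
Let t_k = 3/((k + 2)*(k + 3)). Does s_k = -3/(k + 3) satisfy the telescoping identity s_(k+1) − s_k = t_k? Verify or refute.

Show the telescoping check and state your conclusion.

Invalid: residual -6/(k**3 + 9*k**2 + 26*k + 24) ≠ 0.

s_(k+1) = -3/(k + 4)
s_(k+1) − s_k = 3/((k + 3)*(k + 4))
(s_(k+1) − s_k) − t_k = -6/(k**3 + 9*k**2 + 26*k + 24)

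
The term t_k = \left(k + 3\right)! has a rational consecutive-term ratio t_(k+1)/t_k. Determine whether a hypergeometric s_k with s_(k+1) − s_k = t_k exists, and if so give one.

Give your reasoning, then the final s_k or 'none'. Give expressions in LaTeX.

none — t_k is not Gosper-summable

Step 1: r(k) = k + 4.
Factor: A=k + 4; B=1; C=1.
f must satisfy (k + 4)·f(k+1) − (1)·f(k) = 1.
From deg A=1, deg B=0, deg C=0: d=-1.
Bound -1 < 0, so the key equation has no polynomial solution.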